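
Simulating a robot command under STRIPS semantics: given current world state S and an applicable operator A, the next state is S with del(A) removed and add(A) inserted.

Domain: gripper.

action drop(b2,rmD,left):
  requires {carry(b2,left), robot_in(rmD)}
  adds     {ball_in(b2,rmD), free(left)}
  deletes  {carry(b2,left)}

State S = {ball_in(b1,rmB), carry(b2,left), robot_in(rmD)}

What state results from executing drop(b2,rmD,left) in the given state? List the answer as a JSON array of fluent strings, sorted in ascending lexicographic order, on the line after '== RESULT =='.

Compute (S \ del) ∪ add:
  pre ⊆ S: {carry(b2,left), robot_in(rmD)} ⊆ S  — applicable
  S \ del = {ball_in(b1,rmB), robot_in(rmD)}
  ∪ add   = {ball_in(b1,rmB), ball_in(b2,rmD), free(left), robot_in(rmD)}

== RESULT ==
["ball_in(b1,rmB)", "ball_in(b2,rmD)", "free(left)", "robot_in(rmD)"]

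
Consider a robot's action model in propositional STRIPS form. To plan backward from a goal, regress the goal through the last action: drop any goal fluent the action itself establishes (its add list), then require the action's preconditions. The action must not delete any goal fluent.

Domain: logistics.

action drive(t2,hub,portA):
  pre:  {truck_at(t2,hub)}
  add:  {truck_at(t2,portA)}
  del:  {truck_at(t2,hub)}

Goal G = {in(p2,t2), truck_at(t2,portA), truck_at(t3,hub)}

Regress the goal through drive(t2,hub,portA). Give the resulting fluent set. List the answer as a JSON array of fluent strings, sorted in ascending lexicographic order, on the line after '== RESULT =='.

Compute (G \ add) ∪ pre:
  G ∩ del = {}  (empty — regression defined)
  G \ add = {in(p2,t2), truck_at(t2,portA), truck_at(t3,hub)} \ {truck_at(t2,portA)} = {in(p2,t2), truck_at(t3,hub)}
  ∪ pre   = {in(p2,t2), truck_at(t3,hub)} ∪ {truck_at(t2,hub)}
          = {in(p2,t2), truck_at(t2,hub), truck_at(t3,hub)}

== RESULT ==
["in(p2,t2)", "truck_at(t2,hub)", "truck_at(t3,hub)"]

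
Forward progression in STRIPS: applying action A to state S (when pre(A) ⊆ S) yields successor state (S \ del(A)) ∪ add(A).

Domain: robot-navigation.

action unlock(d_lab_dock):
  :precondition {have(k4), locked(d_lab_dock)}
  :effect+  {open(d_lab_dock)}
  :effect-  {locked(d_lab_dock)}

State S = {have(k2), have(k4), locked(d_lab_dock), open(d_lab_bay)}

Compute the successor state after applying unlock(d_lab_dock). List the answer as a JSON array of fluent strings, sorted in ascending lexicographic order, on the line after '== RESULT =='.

Compute (S \ del) ∪ add:
  pre ⊆ S: {have(k4), locked(d_lab_dock)} ⊆ S  — applicable
  S \ del = {have(k2), have(k4), open(d_lab_bay)}
  ∪ add   = {have(k2), have(k4), open(d_lab_bay), open(d_lab_dock)}

== RESULT ==
["have(k2)", "have(k4)", "open(d_lab_bay)", "open(d_lab_dock)"]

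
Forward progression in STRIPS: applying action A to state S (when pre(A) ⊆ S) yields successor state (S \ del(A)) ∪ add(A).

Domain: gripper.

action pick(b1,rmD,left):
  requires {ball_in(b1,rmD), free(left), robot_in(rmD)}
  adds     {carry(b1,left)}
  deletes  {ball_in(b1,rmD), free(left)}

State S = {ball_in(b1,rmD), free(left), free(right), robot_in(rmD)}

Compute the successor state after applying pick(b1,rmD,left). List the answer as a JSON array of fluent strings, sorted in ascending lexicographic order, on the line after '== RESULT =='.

Compute (S \ del) ∪ add:
  pre ⊆ S: {ball_in(b1,rmD), free(left), robot_in(rmD)} ⊆ S  — applicable
  S \ del = {free(right), robot_in(rmD)}
  ∪ add   = {carry(b1,left), free(right), robot_in(rmD)}

== RESULT ==
["carry(b1,left)", "free(right)", "robot_in(rmD)"]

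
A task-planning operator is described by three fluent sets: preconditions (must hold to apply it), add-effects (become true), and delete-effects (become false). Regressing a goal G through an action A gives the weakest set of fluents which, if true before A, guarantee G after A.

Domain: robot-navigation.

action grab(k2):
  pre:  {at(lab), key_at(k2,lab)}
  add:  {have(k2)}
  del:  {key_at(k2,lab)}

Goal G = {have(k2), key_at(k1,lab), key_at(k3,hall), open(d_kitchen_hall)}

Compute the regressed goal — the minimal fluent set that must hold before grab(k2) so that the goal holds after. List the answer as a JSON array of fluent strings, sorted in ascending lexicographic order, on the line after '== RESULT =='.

Regress:
  G ∩ del = {}  (empty — regression defined)
  G \ add = {have(k2), key_at(k1,lab), key_at(k3,hall), open(d_kitchen_hall)} \ {have(k2)} = {key_at(k1,lab), key_at(k3,hall), open(d_kitchen_hall)}
  ∪ pre   = {key_at(k1,lab), key_at(k3,hall), open(d_kitchen_hall)} ∪ {at(lab), key_at(k2,lab)}
          = {at(lab), key_at(k1,lab), key_at(k2,lab), key_at(k3,hall), open(d_kitchen_hall)}

== RESULT ==
["at(lab)", "key_at(k1,lab)", "key_at(k2,lab)", "key_at(k3,hall)", "open(d_kitchen_hall)"]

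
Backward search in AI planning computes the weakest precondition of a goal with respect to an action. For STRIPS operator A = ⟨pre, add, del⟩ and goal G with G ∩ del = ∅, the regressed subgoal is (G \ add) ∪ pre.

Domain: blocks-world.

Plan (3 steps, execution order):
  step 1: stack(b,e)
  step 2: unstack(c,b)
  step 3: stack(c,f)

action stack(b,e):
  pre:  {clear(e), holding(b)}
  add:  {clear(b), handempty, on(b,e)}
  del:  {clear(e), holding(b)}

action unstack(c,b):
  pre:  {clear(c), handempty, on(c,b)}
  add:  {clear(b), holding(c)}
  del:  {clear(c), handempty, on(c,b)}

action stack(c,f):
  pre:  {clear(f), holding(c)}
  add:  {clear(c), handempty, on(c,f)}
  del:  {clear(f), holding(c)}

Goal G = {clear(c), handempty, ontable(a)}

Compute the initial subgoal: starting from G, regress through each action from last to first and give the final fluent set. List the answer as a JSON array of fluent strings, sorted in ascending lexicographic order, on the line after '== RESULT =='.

Work backward from the goal:
  through step 3 (stack(c,f)): drop {clear(c), handempty}, keep {ontable(a)}, require {clear(f), holding(c)}
    → {clear(f), holding(c), ontable(a)}
  through step 2 (unstack(c,b)): drop {holding(c)}, keep {clear(f), ontable(a)}, require {clear(c), handempty, on(c,b)}
    → {clear(c), clear(f), handempty, on(c,b), ontable(a)}
  through step 1 (stack(b,e)): drop {handempty}, keep {clear(c), clear(f), on(c,b), ontable(a)}, require {clear(e), holding(b)}
    → {clear(c), clear(e), clear(f), holding(b), on(c,b), ontable(a)}

== RESULT ==
["clear(c)", "clear(e)", "clear(f)", "holding(b)", "on(c,b)", "ontable(a)"]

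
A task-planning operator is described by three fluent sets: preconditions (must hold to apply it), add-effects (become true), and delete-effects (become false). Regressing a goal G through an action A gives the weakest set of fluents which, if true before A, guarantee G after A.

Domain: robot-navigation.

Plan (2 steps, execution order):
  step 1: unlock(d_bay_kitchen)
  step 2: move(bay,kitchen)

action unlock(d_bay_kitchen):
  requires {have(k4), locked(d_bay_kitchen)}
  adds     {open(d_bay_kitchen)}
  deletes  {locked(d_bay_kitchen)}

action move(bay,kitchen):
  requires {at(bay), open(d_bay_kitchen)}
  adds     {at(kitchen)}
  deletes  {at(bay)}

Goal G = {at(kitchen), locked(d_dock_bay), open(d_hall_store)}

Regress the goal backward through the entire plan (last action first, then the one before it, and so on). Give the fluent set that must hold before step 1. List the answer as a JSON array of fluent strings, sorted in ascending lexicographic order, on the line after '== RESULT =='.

Regress step by step:
  through step 2 (move(bay,kitchen)): drop {at(kitchen)}, keep {locked(d_dock_bay), open(d_hall_store)}, require {at(bay), open(d_bay_kitchen)}
    → {at(bay), locked(d_dock_bay), open(d_bay_kitchen), open(d_hall_store)}
  through step 1 (unlock(d_bay_kitchen)): drop {open(d_bay_kitchen)}, keep {at(bay), locked(d_dock_bay), open(d_hall_store)}, require {have(k4), locked(d_bay_kitchen)}
    → {at(bay), have(k4), locked(d_bay_kitchen), locked(d_dock_bay), open(d_hall_store)}

== RESULT ==
["at(bay)", "have(k4)", "locked(d_bay_kitchen)", "locked(d_dock_bay)", "open(d_hall_store)"]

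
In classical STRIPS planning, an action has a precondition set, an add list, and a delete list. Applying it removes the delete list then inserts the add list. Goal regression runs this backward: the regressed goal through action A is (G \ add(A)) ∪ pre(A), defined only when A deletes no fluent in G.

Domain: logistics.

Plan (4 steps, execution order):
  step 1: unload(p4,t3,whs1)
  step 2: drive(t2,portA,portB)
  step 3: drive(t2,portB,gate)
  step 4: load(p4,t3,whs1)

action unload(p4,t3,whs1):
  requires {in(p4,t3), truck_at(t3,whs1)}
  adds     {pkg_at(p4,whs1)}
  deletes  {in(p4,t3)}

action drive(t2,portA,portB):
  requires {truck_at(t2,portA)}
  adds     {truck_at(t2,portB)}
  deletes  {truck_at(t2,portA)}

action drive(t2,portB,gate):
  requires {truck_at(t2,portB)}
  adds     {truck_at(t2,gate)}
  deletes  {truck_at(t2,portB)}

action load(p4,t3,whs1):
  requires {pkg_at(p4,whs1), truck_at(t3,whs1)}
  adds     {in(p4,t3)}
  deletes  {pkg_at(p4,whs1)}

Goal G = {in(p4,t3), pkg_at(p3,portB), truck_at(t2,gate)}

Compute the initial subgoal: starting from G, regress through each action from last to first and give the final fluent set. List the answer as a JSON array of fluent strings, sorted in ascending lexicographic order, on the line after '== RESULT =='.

Regress step by step:
  through step 4 (load(p4,t3,whs1)): drop {in(p4,t3)}, keep {pkg_at(p3,portB), truck_at(t2,gate)}, require {pkg_at(p4,whs1), truck_at(t3,whs1)}
    → {pkg_at(p3,portB), pkg_at(p4,whs1), truck_at(t2,gate), truck_at(t3,whs1)}
  through step 3 (drive(t2,portB,gate)): drop {truck_at(t2,gate)}, keep {pkg_at(p3,portB), pkg_at(p4,whs1), truck_at(t3,whs1)}, require {truck_at(t2,portB)}
    → {pkg_at(p3,portB), pkg_at(p4,whs1), truck_at(t2,portB), truck_at(t3,whs1)}
  through step 2 (drive(t2,portA,portB)): drop {truck_at(t2,portB)}, keep {pkg_at(p3,portB), pkg_at(p4,whs1), truck_at(t3,whs1)}, require {truck_at(t2,portA)}
    → {pkg_at(p3,portB), pkg_at(p4,whs1), truck_at(t2,portA), truck_at(t3,whs1)}
  through step 1 (unload(p4,t3,whs1)): drop {pkg_at(p4,whs1)}, keep {pkg_at(p3,portB), truck_at(t2,portA), truck_at(t3,whs1)}, require {in(p4,t3), truck_at(t3,whs1)}
    → {in(p4,t3), pkg_at(p3,portB), truck_at(t2,portA), truck_at(t3,whs1)}

== RESULT ==
["in(p4,t3)", "pkg_at(p3,portB)", "truck_at(t2,portA)", "truck_at(t3,whs1)"]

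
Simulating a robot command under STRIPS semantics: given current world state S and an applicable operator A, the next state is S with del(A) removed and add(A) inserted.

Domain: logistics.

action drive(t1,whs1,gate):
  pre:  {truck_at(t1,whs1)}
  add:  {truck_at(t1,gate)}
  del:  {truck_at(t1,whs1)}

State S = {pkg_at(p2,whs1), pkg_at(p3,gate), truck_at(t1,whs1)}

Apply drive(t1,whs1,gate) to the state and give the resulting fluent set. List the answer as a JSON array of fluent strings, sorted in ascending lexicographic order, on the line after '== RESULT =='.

Progress:
  pre ⊆ S: {truck_at(t1,whs1)} ⊆ S  — applicable
  S \ del = {pkg_at(p2,whs1), pkg_at(p3,gate)}
  ∪ add   = {pkg_at(p2,whs1), pkg_at(p3,gate), truck_at(t1,gate)}

== RESULT ==
["pkg_at(p2,whs1)", "pkg_at(p3,gate)", "truck_at(t1,gate)"]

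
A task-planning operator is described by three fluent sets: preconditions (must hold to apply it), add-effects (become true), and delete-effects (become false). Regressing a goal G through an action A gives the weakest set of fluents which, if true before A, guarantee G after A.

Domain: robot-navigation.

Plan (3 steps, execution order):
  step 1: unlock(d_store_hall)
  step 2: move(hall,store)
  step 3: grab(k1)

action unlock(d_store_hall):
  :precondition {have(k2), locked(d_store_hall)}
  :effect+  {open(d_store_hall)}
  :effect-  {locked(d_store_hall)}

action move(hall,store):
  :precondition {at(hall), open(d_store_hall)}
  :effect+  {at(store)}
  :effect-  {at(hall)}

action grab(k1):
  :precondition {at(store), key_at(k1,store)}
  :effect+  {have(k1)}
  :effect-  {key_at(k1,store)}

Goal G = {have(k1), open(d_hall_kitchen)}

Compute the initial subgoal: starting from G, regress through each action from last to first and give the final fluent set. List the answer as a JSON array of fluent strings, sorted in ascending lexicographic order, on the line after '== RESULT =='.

Work backward from the goal:
  through step 3 (grab(k1)): drop {have(k1)}, keep {open(d_hall_kitchen)}, require {at(store), key_at(k1,store)}
    → {at(store), key_at(k1,store), open(d_hall_kitchen)}
  through step 2 (move(hall,store)): drop {at(store)}, keep {key_at(k1,store), open(d_hall_kitchen)}, require {at(hall), open(d_store_hall)}
    → {at(hall), key_at(k1,store), open(d_hall_kitchen), open(d_store_hall)}
  through step 1 (unlock(d_store_hall)): drop {open(d_store_hall)}, keep {at(hall), key_at(k1,store), open(d_hall_kitchen)}, require {have(k2), locked(d_store_hall)}
    → {at(hall), have(k2), key_at(k1,store), locked(d_store_hall), open(d_hall_kitchen)}

== RESULT ==
["at(hall)", "have(k2)", "key_at(k1,store)", "locked(d_store_hall)", "open(d_hall_kitchen)"]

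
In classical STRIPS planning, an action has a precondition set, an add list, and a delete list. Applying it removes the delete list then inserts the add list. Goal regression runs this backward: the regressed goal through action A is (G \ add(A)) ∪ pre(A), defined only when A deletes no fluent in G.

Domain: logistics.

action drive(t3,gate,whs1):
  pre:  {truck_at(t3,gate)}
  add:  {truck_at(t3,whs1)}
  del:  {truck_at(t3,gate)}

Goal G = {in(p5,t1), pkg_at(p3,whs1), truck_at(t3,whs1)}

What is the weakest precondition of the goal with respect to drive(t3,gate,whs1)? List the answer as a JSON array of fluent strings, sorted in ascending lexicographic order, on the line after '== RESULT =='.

Regress:
  G ∩ del = {}  (empty — regression defined)
  G \ add = {in(p5,t1), pkg_at(p3,whs1), truck_at(t3,whs1)} \ {truck_at(t3,whs1)} = {in(p5,t1), pkg_at(p3,whs1)}
  ∪ pre   = {in(p5,t1), pkg_at(p3,whs1)} ∪ {truck_at(t3,gate)}
          = {in(p5,t1), pkg_at(p3,whs1), truck_at(t3,gate)}

== RESULT ==
["in(p5,t1)", "pkg_at(p3,whs1)", "truck_at(t3,gate)"]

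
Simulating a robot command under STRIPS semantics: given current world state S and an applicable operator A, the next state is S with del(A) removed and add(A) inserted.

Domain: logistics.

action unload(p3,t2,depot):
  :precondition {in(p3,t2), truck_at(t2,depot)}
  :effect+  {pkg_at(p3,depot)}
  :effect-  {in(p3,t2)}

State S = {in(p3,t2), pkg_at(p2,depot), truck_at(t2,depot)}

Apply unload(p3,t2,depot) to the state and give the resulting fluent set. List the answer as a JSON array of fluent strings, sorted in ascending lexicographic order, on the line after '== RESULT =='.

Progress:
  pre ⊆ S: {in(p3,t2), truck_at(t2,depot)} ⊆ S  — applicable
  S \ del = {pkg_at(p2,depot), truck_at(t2,depot)}
  ∪ add   = {pkg_at(p2,depot), pkg_at(p3,depot), truck_at(t2,depot)}

== RESULT ==
["pkg_at(p2,depot)", "pkg_at(p3,depot)", "truck_at(t2,depot)"]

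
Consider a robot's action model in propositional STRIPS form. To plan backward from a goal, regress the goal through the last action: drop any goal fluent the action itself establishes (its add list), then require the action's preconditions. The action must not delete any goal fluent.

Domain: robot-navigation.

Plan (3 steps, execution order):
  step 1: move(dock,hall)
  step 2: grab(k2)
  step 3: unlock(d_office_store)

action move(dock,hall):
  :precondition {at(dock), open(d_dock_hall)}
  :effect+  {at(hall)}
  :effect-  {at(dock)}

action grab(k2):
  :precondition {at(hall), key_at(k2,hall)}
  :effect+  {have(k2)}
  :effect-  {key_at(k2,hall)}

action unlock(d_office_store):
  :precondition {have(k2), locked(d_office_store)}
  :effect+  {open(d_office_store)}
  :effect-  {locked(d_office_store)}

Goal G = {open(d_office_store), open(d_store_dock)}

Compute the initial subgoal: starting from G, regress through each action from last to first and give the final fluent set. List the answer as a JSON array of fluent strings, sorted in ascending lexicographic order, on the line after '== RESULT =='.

Work backward from the goal:
  through step 3 (unlock(d_office_store)): drop {open(d_office_store)}, keep {open(d_store_dock)}, require {have(k2), locked(d_office_store)}
    → {have(k2), locked(d_office_store), open(d_store_dock)}
  through step 2 (grab(k2)): drop {have(k2)}, keep {locked(d_office_store), open(d_store_dock)}, require {at(hall), key_at(k2,hall)}
    → {at(hall), key_at(k2,hall), locked(d_office_store), open(d_store_dock)}
  through step 1 (move(dock,hall)): drop {at(hall)}, keep {key_at(k2,hall), locked(d_office_store), open(d_store_dock)}, require {at(dock), open(d_dock_hall)}
    → {at(dock), key_at(k2,hall), locked(d_office_store), open(d_dock_hall), open(d_store_dock)}

== RESULT ==
["at(dock)", "key_at(k2,hall)", "locked(d_office_store)", "open(d_dock_hall)", "open(d_store_dock)"]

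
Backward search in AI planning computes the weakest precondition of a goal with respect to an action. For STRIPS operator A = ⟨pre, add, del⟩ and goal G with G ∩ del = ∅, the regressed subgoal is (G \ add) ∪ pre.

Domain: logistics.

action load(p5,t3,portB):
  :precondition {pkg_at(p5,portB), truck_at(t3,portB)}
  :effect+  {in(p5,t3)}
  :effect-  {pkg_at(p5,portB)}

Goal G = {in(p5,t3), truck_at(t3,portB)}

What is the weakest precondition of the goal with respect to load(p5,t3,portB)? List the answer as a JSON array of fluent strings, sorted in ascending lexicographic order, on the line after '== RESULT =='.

Compute (G \ add) ∪ pre:
  G ∩ del = {}  (empty — regression defined)
  G \ add = {in(p5,t3), truck_at(t3,portB)} \ {in(p5,t3)} = {truck_at(t3,portB)}
  ∪ pre   = {truck_at(t3,portB)} ∪ {pkg_at(p5,portB), truck_at(t3,portB)}
          = {pkg_at(p5,portB), truck_at(t3,portB)}

== RESULT ==
["pkg_at(p5,portB)", "truck_at(t3,portB)"]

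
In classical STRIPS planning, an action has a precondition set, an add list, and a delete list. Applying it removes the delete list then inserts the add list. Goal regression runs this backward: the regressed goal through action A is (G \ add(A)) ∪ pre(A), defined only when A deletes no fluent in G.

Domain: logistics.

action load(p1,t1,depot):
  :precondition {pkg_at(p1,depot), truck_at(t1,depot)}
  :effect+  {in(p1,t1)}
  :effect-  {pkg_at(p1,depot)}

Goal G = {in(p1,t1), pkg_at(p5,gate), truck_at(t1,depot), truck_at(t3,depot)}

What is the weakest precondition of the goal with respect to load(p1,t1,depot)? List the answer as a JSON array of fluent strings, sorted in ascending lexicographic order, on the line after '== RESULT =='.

Compute (G \ add) ∪ pre:
  G ∩ del = {}  (empty — regression defined)
  G \ add = {in(p1,t1), pkg_at(p5,gate), truck_at(t1,depot), truck_at(t3,depot)} \ {in(p1,t1)} = {pkg_at(p5,gate), truck_at(t1,depot), truck_at(t3,depot)}
  ∪ pre   = {pkg_at(p5,gate), truck_at(t1,depot), truck_at(t3,depot)} ∪ {pkg_at(p1,depot), truck_at(t1,depot)}
          = {pkg_at(p1,depot), pkg_at(p5,gate), truck_at(t1,depot), truck_at(t3,depot)}

== RESULT ==
["pkg_at(p1,depot)", "pkg_at(p5,gate)", "truck_at(t1,depot)", "truck_at(t3,depot)"]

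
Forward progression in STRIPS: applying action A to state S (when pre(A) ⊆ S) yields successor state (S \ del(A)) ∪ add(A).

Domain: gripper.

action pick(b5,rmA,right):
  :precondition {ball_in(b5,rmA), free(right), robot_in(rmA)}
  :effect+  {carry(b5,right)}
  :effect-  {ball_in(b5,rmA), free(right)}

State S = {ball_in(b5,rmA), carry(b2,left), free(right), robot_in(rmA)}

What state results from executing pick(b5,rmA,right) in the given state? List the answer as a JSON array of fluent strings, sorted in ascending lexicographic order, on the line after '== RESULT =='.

Progress:
  pre ⊆ S: {ball_in(b5,rmA), free(right), robot_in(rmA)} ⊆ S  — applicable
  S \ del = {carry(b2,left), robot_in(rmA)}
  ∪ add   = {carry(b2,left), carry(b5,right), robot_in(rmA)}

== RESULT ==
["carry(b2,left)", "carry(b5,right)", "robot_in(rmA)"]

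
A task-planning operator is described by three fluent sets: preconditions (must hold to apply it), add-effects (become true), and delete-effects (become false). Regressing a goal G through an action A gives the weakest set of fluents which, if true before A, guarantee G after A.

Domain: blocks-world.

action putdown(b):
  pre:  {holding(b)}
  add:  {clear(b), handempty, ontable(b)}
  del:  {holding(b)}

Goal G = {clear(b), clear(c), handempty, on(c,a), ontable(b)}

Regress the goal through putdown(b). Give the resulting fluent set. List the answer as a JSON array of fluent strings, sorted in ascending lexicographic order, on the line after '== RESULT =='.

Regress:
  G ∩ del = {}  (empty — regression defined)
  G \ add = {clear(b), clear(c), handempty, on(c,a), ontable(b)} \ {clear(b), handempty, ontable(b)} = {clear(c), on(c,a)}
  ∪ pre   = {clear(c), on(c,a)} ∪ {holding(b)}
          = {clear(c), holding(b), on(c,a)}

== RESULT ==
["clear(c)", "holding(b)", "on(c,a)"]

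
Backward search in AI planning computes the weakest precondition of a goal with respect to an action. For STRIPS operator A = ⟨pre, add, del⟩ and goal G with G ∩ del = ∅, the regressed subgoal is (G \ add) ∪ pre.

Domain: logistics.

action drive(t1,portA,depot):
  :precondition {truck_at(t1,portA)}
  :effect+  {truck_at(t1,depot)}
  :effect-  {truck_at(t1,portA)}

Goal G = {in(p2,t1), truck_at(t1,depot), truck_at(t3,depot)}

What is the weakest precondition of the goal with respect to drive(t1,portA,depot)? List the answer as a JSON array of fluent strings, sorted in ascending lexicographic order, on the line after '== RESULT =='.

Compute (G \ add) ∪ pre:
  G ∩ del = {}  (empty — regression defined)
  G \ add = {in(p2,t1), truck_at(t1,depot), truck_at(t3,depot)} \ {truck_at(t1,depot)} = {in(p2,t1), truck_at(t3,depot)}
  ∪ pre   = {in(p2,t1), truck_at(t3,depot)} ∪ {truck_at(t1,portA)}
          = {in(p2,t1), truck_at(t1,portA), truck_at(t3,depot)}

== RESULT ==
["in(p2,t1)", "truck_at(t1,portA)", "truck_at(t3,depot)"]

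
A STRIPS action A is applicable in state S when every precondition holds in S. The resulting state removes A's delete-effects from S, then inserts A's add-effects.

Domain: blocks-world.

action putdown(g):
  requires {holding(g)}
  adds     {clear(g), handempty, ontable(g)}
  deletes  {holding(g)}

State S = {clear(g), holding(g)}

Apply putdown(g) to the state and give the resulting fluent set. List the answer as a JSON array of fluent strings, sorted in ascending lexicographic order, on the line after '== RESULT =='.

Compute (S \ del) ∪ add:
  pre ⊆ S: {holding(g)} ⊆ S  — applicable
  S \ del = {clear(g)}
  ∪ add   = {clear(g), handempty, ontable(g)}

== RESULT ==
["clear(g)", "handempty", "ontable(g)"]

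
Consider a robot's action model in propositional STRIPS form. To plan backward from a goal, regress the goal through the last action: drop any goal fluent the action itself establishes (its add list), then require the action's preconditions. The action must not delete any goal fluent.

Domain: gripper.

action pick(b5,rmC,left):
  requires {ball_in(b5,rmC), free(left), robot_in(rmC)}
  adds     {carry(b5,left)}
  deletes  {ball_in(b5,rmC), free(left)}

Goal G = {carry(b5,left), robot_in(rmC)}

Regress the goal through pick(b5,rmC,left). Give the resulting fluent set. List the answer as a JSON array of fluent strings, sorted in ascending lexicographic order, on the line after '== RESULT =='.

Regress:
  G ∩ del = {}  (empty — regression defined)
  G \ add = {carry(b5,left), robot_in(rmC)} \ {carry(b5,left)} = {robot_in(rmC)}
  ∪ pre   = {robot_in(rmC)} ∪ {ball_in(b5,rmC), free(left), robot_in(rmC)}
          = {ball_in(b5,rmC), free(left), robot_in(rmC)}

== RESULT ==
["ball_in(b5,rmC)", "free(left)", "robot_in(rmC)"]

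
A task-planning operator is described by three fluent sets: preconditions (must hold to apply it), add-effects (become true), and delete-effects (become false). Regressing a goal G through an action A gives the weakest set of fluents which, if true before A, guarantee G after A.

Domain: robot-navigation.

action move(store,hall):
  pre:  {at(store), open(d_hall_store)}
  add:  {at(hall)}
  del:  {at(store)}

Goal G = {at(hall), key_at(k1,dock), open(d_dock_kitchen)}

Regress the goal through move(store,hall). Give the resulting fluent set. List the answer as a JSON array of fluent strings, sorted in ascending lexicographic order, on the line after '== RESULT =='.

Regress:
  G ∩ del = {}  (empty — regression defined)
  G \ add = {at(hall), key_at(k1,dock), open(d_dock_kitchen)} \ {at(hall)} = {key_at(k1,dock), open(d_dock_kitchen)}
  ∪ pre   = {key_at(k1,dock), open(d_dock_kitchen)} ∪ {at(store), open(d_hall_store)}
          = {at(store), key_at(k1,dock), open(d_dock_kitchen), open(d_hall_store)}

== RESULT ==
["at(store)", "key_at(k1,dock)", "open(d_dock_kitchen)", "open(d_hall_store)"]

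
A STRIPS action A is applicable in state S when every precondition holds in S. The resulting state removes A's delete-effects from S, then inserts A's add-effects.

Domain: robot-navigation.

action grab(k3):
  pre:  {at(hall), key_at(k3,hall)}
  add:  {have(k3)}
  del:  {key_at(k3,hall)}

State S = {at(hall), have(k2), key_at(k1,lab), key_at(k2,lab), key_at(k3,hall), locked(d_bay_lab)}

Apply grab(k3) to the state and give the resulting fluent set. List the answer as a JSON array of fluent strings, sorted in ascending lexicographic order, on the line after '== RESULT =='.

Compute (S \ del) ∪ add:
  pre ⊆ S: {at(hall), key_at(k3,hall)} ⊆ S  — applicable
  S \ del = {at(hall), have(k2), key_at(k1,lab), key_at(k2,lab), locked(d_bay_lab)}
  ∪ add   = {at(hall), have(k2), have(k3), key_at(k1,lab), key_at(k2,lab), locked(d_bay_lab)}

== RESULT ==
["at(hall)", "have(k2)", "have(k3)", "key_at(k1,lab)", "key_at(k2,lab)", "locked(d_bay_lab)"]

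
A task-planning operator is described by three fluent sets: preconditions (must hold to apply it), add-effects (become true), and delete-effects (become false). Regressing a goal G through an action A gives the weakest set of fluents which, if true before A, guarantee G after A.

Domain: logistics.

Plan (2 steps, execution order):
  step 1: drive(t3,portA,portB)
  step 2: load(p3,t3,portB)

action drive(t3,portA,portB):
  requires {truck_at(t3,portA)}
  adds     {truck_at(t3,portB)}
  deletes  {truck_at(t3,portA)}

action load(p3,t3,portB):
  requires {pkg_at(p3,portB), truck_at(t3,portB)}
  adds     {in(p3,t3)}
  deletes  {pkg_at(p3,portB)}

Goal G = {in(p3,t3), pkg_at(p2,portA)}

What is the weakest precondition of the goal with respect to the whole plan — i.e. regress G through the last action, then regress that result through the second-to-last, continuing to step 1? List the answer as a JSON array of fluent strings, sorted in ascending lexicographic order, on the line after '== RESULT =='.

Work backward from the goal:
  through step 2 (load(p3,t3,portB)): drop {in(p3,t3)}, keep {pkg_at(p2,portA)}, require {pkg_at(p3,portB), truck_at(t3,portB)}
    → {pkg_at(p2,portA), pkg_at(p3,portB), truck_at(t3,portB)}
  through step 1 (drive(t3,portA,portB)): drop {truck_at(t3,portB)}, keep {pkg_at(p2,portA), pkg_at(p3,portB)}, require {truck_at(t3,portA)}
    → {pkg_at(p2,portA), pkg_at(p3,portB), truck_at(t3,portA)}

== RESULT ==
["pkg_at(p2,portA)", "pkg_at(p3,portB)", "truck_at(t3,portA)"]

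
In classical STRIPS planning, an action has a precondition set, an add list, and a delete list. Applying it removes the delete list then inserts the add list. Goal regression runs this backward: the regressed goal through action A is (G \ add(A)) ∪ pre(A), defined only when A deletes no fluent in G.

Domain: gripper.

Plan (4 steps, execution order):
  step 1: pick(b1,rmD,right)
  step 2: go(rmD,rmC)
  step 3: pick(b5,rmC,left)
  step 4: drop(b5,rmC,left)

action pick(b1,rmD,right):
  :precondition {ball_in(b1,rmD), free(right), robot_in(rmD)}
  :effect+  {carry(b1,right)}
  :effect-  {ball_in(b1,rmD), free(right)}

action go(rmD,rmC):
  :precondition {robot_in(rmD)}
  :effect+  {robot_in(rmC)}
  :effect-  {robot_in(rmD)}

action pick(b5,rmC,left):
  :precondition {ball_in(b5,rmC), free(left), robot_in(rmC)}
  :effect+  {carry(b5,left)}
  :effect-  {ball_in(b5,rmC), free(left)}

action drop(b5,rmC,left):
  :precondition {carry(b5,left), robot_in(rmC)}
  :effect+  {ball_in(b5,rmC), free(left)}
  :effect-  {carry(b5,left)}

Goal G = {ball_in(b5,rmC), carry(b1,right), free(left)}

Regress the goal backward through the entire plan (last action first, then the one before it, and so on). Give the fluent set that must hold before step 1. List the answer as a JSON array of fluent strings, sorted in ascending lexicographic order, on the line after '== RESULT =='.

Regress step by step:
  through step 4 (drop(b5,rmC,left)): drop {ball_in(b5,rmC), free(left)}, keep {carry(b1,right)}, require {carry(b5,left), robot_in(rmC)}
    → {carry(b1,right), carry(b5,left), robot_in(rmC)}
  through step 3 (pick(b5,rmC,left)): drop {carry(b5,left)}, keep {carry(b1,right), robot_in(rmC)}, require {ball_in(b5,rmC), free(left), robot_in(rmC)}
    → {ball_in(b5,rmC), carry(b1,right), free(left), robot_in(rmC)}
  through step 2 (go(rmD,rmC)): drop {robot_in(rmC)}, keep {ball_in(b5,rmC), carry(b1,right), free(left)}, require {robot_in(rmD)}
    → {ball_in(b5,rmC), carry(b1,right), free(left), robot_in(rmD)}
  through step 1 (pick(b1,rmD,right)): drop {carry(b1,right)}, keep {ball_in(b5,rmC), free(left), robot_in(rmD)}, require {ball_in(b1,rmD), free(right), robot_in(rmD)}
    → {ball_in(b1,rmD), ball_in(b5,rmC), free(left), free(right), robot_in(rmD)}

== RESULT ==
["ball_in(b1,rmD)", "ball_in(b5,rmC)", "free(left)", "free(right)", "robot_in(rmD)"]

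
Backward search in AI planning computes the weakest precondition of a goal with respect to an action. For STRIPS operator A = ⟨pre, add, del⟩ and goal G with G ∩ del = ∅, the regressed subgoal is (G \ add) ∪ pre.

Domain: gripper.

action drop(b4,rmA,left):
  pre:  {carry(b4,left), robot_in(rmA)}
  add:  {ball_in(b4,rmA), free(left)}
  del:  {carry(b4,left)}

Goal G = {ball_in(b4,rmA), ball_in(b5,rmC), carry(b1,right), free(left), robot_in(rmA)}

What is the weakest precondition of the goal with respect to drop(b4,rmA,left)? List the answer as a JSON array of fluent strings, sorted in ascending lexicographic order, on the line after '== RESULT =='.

Compute (G \ add) ∪ pre:
  G ∩ del = {}  (empty — regression defined)
  G \ add = {ball_in(b4,rmA), ball_in(b5,rmC), carry(b1,right), free(left), robot_in(rmA)} \ {ball_in(b4,rmA), free(left)} = {ball_in(b5,rmC), carry(b1,right), robot_in(rmA)}
  ∪ pre   = {ball_in(b5,rmC), carry(b1,right), robot_in(rmA)} ∪ {carry(b4,left), robot_in(rmA)}
          = {ball_in(b5,rmC), carry(b1,right), carry(b4,left), robot_in(rmA)}

== RESULT ==
["ball_in(b5,rmC)", "carry(b1,right)", "carry(b4,left)", "robot_in(rmA)"]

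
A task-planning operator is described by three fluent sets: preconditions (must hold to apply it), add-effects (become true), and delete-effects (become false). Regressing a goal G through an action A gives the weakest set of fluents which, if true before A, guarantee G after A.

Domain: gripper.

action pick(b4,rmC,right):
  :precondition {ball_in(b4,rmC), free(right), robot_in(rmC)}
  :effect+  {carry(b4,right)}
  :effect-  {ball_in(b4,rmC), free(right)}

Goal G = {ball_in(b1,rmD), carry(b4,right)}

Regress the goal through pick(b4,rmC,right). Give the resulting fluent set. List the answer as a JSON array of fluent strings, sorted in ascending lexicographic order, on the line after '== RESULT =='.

Regress:
  G ∩ del = {}  (empty — regression defined)
  G \ add = {ball_in(b1,rmD), carry(b4,right)} \ {carry(b4,right)} = {ball_in(b1,rmD)}
  ∪ pre   = {ball_in(b1,rmD)} ∪ {ball_in(b4,rmC), free(right), robot_in(rmC)}
          = {ball_in(b1,rmD), ball_in(b4,rmC), free(right), robot_in(rmC)}

== RESULT ==
["ball_in(b1,rmD)", "ball_in(b4,rmC)", "free(right)", "robot_in(rmC)"]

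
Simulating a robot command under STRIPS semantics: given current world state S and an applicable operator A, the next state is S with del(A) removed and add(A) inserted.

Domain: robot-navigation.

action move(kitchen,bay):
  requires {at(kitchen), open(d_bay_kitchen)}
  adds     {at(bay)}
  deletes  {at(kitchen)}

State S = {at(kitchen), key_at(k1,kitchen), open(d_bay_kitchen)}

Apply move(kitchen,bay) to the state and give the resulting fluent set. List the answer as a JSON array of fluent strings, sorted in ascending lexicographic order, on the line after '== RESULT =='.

Compute (S \ del) ∪ add:
  pre ⊆ S: {at(kitchen), open(d_bay_kitchen)} ⊆ S  — applicable
  S \ del = {key_at(k1,kitchen), open(d_bay_kitchen)}
  ∪ add   = {at(bay), key_at(k1,kitchen), open(d_bay_kitchen)}

== RESULT ==
["at(bay)", "key_at(k1,kitchen)", "open(d_bay_kitchen)"]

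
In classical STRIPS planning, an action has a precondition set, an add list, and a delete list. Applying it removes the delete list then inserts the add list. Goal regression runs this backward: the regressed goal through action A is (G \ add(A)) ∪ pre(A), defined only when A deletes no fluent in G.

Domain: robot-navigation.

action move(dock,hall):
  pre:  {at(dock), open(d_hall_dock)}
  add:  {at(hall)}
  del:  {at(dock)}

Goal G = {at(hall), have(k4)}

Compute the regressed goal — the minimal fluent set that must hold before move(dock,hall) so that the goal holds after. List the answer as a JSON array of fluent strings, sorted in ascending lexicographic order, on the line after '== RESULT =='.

Compute (G \ add) ∪ pre:
  G ∩ del = {}  (empty — regression defined)
  G \ add = {at(hall), have(k4)} \ {at(hall)} = {have(k4)}
  ∪ pre   = {have(k4)} ∪ {at(dock), open(d_hall_dock)}
          = {at(dock), have(k4), open(d_hall_dock)}

== RESULT ==
["at(dock)", "have(k4)", "open(d_hall_dock)"]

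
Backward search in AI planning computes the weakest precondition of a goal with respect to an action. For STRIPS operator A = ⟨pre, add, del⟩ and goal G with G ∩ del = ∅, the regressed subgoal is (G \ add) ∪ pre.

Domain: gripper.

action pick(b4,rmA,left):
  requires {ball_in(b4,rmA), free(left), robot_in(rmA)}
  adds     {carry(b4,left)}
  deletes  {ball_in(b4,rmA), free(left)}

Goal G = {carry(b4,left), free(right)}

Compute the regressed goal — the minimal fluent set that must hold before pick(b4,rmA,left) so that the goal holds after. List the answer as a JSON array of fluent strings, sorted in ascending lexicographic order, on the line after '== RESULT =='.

Compute (G \ add) ∪ pre:
  G ∩ del = {}  (empty — regression defined)
  G \ add = {carry(b4,left), free(right)} \ {carry(b4,left)} = {free(right)}
  ∪ pre   = {free(right)} ∪ {ball_in(b4,rmA), free(left), robot_in(rmA)}
          = {ball_in(b4,rmA), free(left), free(right), robot_in(rmA)}

== RESULT ==
["ball_in(b4,rmA)", "free(left)", "free(right)", "robot_in(rmA)"]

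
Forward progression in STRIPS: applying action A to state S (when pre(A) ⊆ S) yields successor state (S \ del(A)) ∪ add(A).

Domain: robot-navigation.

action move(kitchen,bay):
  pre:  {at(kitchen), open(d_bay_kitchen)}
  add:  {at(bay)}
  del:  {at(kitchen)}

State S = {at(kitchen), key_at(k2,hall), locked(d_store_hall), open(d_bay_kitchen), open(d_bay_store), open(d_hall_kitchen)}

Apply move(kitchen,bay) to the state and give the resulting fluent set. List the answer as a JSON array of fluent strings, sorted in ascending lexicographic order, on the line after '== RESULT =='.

Compute (S \ del) ∪ add:
  pre ⊆ S: {at(kitchen), open(d_bay_kitchen)} ⊆ S  — applicable
  S \ del = {key_at(k2,hall), locked(d_store_hall), open(d_bay_kitchen), open(d_bay_store), open(d_hall_kitchen)}
  ∪ add   = {at(bay), key_at(k2,hall), locked(d_store_hall), open(d_bay_kitchen), open(d_bay_store), open(d_hall_kitchen)}

== RESULT ==
["at(bay)", "key_at(k2,hall)", "locked(d_store_hall)", "open(d_bay_kitchen)", "open(d_bay_store)", "open(d_hall_kitchen)"]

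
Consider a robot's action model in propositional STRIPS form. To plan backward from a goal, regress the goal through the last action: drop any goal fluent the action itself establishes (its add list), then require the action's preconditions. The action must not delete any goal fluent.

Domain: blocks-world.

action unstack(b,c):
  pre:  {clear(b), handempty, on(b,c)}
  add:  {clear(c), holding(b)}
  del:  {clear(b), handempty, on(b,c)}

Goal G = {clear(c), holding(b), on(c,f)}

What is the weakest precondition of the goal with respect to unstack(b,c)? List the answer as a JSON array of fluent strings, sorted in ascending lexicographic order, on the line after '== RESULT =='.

Regress:
  G ∩ del = {}  (empty — regression defined)
  G \ add = {clear(c), holding(b), on(c,f)} \ {clear(c), holding(b)} = {on(c,f)}
  ∪ pre   = {on(c,f)} ∪ {clear(b), handempty, on(b,c)}
          = {clear(b), handempty, on(b,c), on(c,f)}

== RESULT ==
["clear(b)", "handempty", "on(b,c)", "on(c,f)"]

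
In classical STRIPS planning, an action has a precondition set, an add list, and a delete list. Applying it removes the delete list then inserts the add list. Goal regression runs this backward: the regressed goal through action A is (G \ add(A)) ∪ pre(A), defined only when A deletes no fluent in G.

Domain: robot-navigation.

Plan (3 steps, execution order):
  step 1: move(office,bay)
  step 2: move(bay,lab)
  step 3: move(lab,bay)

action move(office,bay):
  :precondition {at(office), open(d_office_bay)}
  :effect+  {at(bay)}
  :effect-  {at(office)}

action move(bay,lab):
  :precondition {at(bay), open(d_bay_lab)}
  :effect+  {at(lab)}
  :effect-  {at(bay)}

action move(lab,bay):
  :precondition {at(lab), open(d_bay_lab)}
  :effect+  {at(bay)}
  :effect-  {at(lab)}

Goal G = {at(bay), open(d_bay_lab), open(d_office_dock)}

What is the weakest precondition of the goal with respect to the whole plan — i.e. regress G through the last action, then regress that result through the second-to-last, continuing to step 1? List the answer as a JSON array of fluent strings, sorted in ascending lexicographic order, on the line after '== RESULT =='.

Work backward from the goal:
  through step 3 (move(lab,bay)): drop {at(bay)}, keep {open(d_bay_lab), open(d_office_dock)}, require {at(lab), open(d_bay_lab)}
    → {at(lab), open(d_bay_lab), open(d_office_dock)}
  through step 2 (move(bay,lab)): drop {at(lab)}, keep {open(d_bay_lab), open(d_office_dock)}, require {at(bay), open(d_bay_lab)}
    → {at(bay), open(d_bay_lab), open(d_office_dock)}
  through step 1 (move(office,bay)): drop {at(bay)}, keep {open(d_bay_lab), open(d_office_dock)}, require {at(office), open(d_office_bay)}
    → {at(office), open(d_bay_lab), open(d_office_bay), open(d_office_dock)}

== RESULT ==
["at(office)", "open(d_bay_lab)", "open(d_office_bay)", "open(d_office_dock)"]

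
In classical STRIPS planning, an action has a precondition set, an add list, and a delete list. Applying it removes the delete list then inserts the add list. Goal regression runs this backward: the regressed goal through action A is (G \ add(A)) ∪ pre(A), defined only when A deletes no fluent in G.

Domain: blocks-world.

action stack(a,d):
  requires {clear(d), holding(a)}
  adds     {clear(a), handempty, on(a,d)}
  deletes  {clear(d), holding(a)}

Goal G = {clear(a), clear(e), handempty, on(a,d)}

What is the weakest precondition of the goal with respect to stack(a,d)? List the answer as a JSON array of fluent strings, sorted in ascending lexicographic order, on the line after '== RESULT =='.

Compute (G \ add) ∪ pre:
  G ∩ del = {}  (empty — regression defined)
  G \ add = {clear(a), clear(e), handempty, on(a,d)} \ {clear(a), handempty, on(a,d)} = {clear(e)}
  ∪ pre   = {clear(e)} ∪ {clear(d), holding(a)}
          = {clear(d), clear(e), holding(a)}

== RESULT ==
["clear(d)", "clear(e)", "holding(a)"]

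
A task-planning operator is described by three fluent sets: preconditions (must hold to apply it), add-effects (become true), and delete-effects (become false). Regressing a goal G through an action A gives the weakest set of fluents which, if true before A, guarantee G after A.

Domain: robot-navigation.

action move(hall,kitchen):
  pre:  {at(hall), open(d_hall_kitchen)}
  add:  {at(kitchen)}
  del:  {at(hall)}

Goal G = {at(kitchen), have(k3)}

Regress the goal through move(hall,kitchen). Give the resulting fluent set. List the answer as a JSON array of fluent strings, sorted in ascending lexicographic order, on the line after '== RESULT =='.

Compute (G \ add) ∪ pre:
  G ∩ del = {}  (empty — regression defined)
  G \ add = {at(kitchen), have(k3)} \ {at(kitchen)} = {have(k3)}
  ∪ pre   = {have(k3)} ∪ {at(hall), open(d_hall_kitchen)}
          = {at(hall), have(k3), open(d_hall_kitchen)}

== RESULT ==
["at(hall)", "have(k3)", "open(d_hall_kitchen)"]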